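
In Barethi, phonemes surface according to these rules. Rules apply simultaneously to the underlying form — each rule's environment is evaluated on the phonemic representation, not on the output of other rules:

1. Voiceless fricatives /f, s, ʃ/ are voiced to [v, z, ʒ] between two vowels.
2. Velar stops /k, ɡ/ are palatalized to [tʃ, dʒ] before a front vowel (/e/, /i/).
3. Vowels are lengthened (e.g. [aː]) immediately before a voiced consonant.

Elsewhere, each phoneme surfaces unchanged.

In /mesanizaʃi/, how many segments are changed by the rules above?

4

Segments that undergo a rule: /s/ → [z] (rule 1); /a/ → [aː] (rule 3); /i/ → [iː] (rule 3); /ʃ/ → [ʒ] (rule 1).
All other segments surface unchanged.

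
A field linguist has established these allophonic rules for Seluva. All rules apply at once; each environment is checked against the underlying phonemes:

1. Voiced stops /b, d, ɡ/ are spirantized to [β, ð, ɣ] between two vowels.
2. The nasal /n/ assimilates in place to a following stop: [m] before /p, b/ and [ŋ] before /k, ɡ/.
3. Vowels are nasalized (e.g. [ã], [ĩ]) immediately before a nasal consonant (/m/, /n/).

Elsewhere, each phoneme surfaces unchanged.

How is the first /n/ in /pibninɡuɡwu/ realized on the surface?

/n/ (between /b/ and /i/): rule 2 targets it, but not before a labial or velar stop → unchanged [n].

[n]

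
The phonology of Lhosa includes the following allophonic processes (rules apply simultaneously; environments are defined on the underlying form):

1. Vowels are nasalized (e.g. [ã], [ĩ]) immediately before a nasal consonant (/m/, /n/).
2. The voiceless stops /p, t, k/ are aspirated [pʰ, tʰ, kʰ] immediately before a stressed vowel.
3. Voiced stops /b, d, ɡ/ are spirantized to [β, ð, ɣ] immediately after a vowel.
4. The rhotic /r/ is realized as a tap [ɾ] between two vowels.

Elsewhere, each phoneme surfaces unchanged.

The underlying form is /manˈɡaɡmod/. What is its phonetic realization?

/m/ — not in any rule's target class → [m].
/a/ — between /m/ and /n/, before a nasal consonant — surfaces as [ã] (rule 1).
/n/ stays [n].
/ɡ/ (between /n/ and /a/): rule 3 targets it, but not immediately after a vowel → unchanged [ɡ].
/a/ (between /ɡ/ and /ɡ/) is in the target of rule 1 but the environment (before a nasal consonant) is not met → [a].
Rule 3 applies to /ɡ/ (between /a/ and /m/: immediately after a vowel) → [ɣ].
/m/ (between /ɡ/ and /o/): no rule targets it → [m].
/o/ — between /m/ and /d/; rule 1 does not apply here → [o].
/d/ (word-final): immediately after a vowel, so rule 3 applies → [ð].

[mãnˈɡaɣmoð]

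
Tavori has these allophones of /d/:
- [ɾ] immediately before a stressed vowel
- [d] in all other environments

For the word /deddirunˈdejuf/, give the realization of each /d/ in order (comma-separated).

[d], [d], [d], [ɾ]

Occurrence 1 (position 1): no conditioning environment matches → elsewhere allophone [d].
Occurrence 2 (position 3): no conditioning environment matches → elsewhere allophone [d].
Occurrence 3 (position 4): no conditioning environment matches → elsewhere allophone [d].
Occurrence 4 (position 9): immediately before a stressed vowel → [ɾ].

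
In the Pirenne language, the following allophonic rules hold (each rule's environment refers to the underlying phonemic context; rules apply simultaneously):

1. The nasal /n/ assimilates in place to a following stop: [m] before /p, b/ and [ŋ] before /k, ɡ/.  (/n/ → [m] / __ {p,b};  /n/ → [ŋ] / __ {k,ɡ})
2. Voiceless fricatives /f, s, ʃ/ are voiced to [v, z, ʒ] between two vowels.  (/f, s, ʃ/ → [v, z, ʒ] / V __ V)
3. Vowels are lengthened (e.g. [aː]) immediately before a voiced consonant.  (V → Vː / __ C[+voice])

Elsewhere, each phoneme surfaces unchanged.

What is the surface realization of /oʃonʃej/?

[oʒoːnʃeːj]

/o/ (word-initial) fails the environment for rule 3, so it stays [o].
/ʃ/ (between /o/ and /o/): between two vowels, so rule 2 applies → [ʒ].
Rule 3 applies to /o/ (between /ʃ/ and /n/: before a voiced consonant) → [oː].
/n/ (between /o/ and /ʃ/): rule 1 targets it, but not before a labial or velar stop → unchanged [n].
/ʃ/ (between /n/ and /e/): rule 2 targets it, but not between two vowels → unchanged [ʃ].
/e/ — between /ʃ/ and /j/, before a voiced consonant — surfaces as [eː] (rule 3).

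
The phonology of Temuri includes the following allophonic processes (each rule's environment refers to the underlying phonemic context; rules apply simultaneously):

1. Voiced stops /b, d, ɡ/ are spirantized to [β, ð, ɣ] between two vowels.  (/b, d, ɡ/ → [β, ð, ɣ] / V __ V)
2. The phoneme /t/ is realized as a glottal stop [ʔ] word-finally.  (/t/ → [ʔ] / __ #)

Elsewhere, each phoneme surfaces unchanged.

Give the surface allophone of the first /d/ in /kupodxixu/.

[d]

/d/ (between /o/ and /x/) is in the target of rule 1 but the environment (between two vowels) is not met → [d].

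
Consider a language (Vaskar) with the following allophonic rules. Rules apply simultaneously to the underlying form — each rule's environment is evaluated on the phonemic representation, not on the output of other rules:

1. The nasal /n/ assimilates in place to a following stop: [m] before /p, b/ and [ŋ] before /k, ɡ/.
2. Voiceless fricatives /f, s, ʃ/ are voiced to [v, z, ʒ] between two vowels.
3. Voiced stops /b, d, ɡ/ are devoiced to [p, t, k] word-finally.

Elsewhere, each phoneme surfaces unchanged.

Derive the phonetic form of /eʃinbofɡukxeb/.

/e/ stays [e].
/ʃ/ (between /e/ and /i/): between two vowels, so rule 2 applies → [ʒ].
/i/ stays [i].
/n/ (between /i/ and /b/): before a labial or velar stop, so rule 1 applies → [m].
/b/ (between /n/ and /o/) fails the environment for rule 3, so it stays [b].
/o/ — not in any rule's target class → [o].
/f/ — between /o/ and /ɡ/; rule 2 does not apply here → [f].
/ɡ/ — between /f/ and /u/; rule 3 does not apply here → [ɡ].
/u/ (between /ɡ/ and /k/) is unaffected → [u].
/k/ — not in any rule's target class → [k].
/x/ — not in any rule's target class → [x].
/e/ stays [e].
/b/ meets the environment for rule 3 (word-finally) → [p].

[eʒimbofɡukxep]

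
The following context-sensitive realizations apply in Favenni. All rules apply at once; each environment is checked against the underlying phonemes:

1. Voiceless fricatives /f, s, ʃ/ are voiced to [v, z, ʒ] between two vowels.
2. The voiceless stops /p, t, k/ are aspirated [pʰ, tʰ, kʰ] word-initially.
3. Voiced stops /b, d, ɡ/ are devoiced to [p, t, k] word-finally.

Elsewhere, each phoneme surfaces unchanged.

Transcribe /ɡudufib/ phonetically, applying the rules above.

/ɡ/ — word-initial; rule 3 does not apply here → [ɡ].
/d/ (between /u/ and /u/) is in the target of rule 3 but the environment (word-finally) is not met → [d].
/f/ (between /u/ and /i/): between two vowels, so rule 1 applies → [v].
/b/ (word-final): word-finally, so rule 3 applies → [p].

[ɡuduvip]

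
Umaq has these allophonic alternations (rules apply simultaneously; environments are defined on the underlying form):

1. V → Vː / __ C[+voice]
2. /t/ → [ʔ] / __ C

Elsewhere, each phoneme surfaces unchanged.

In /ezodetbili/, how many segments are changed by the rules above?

Segments that undergo a rule: /e/ → [eː] (rule 1); /o/ → [oː] (rule 1); /t/ → [ʔ] (rule 2); /i/ → [iː] (rule 1).
All other segments surface unchanged.

4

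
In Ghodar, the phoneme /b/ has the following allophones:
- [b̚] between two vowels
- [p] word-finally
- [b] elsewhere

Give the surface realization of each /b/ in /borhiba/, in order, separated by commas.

[b], [b̚]

Occurrence 1 (position 1): no conditioning environment matches → elsewhere allophone [b].
Occurrence 2 (position 6): between two vowels → [b̚].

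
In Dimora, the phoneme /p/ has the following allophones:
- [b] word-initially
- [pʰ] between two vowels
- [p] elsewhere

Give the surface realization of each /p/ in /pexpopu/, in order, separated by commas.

[b], [p], [pʰ]

Occurrence 1 (position 1): word-initially → [b].
Occurrence 2 (position 4): no conditioning environment matches → elsewhere allophone [p].
Occurrence 3 (position 6): between two vowels → [pʰ].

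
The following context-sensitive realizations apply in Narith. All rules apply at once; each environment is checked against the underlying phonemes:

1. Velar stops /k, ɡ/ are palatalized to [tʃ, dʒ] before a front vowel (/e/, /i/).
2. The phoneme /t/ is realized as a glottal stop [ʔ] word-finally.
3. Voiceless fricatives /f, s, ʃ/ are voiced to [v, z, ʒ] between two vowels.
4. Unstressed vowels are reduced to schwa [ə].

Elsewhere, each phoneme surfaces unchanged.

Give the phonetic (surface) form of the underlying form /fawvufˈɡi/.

[fəwvəfˈdʒi]

/f/ (word-initial): rule 3 targets it, but not between two vowels → unchanged [f].
/a/ (between /f/ and /w/) occurs in an unstressed syllable → [ə] by rule 4.
/u/ meets the environment for rule 4 (in an unstressed syllable) → [ə].
/f/ (between /u/ and /ɡ/): rule 3 targets it, but not between two vowels → unchanged [f].
/ɡ/ (between /f/ and /i/) occurs before a front vowel → [dʒ] by rule 1.
/i/ (word-final) is in the target of rule 4 but the environment (in an unstressed syllable) is not met → [i].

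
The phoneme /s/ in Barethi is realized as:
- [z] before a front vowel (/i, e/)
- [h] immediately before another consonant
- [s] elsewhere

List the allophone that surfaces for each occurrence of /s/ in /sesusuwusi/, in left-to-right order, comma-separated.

Occurrence 1 (position 1): before a front vowel (/i, e/) → [z].
Occurrence 2 (position 3): no conditioning environment matches → elsewhere allophone [s].
Occurrence 3 (position 5): no conditioning environment matches → elsewhere allophone [s].
Occurrence 4 (position 9): before a front vowel (/i, e/) → [z].

[z], [s], [s], [z]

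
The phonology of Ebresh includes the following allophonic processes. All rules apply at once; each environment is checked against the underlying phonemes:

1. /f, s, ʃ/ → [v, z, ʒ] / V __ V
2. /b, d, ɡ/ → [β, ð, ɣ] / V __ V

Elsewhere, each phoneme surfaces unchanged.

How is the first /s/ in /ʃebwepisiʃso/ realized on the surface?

[z]

/s/ (between /i/ and /i/) occurs between two vowels → [z] by rule 1.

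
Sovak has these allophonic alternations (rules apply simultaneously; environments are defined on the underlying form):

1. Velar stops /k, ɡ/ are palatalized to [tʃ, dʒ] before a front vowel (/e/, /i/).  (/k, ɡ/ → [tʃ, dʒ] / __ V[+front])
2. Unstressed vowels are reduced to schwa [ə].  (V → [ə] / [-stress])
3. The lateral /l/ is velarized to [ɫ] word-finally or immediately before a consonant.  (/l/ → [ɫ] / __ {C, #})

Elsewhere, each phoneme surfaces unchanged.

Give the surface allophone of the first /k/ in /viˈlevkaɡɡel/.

/k/ — between /v/ and /a/; rule 1 does not apply here → [k].

[k]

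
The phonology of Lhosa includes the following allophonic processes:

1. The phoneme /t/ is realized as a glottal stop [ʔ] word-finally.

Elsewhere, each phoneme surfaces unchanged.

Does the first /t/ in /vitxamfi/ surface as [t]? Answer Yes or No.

/t/ (between /i/ and /x/) is in the target of rule 1 but the environment (word-finally) is not met → [t].
The actual realization is [t], which matches [t].

Yes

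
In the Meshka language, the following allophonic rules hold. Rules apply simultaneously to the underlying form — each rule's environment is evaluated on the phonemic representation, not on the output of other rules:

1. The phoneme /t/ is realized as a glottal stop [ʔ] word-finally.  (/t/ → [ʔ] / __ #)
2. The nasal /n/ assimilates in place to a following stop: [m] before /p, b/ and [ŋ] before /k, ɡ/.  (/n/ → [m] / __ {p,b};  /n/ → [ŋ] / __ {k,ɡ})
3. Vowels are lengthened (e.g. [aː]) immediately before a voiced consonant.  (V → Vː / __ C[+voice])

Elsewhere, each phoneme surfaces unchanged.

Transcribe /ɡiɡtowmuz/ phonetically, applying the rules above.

/i/ — between /ɡ/ and /ɡ/, before a voiced consonant — surfaces as [iː] (rule 3).
/t/ (between /ɡ/ and /o/) fails the environment for rule 1, so it stays [t].
Rule 3 applies to /o/ (between /t/ and /w/: before a voiced consonant) → [oː].
/u/ (between /m/ and /z/) occurs before a voiced consonant → [uː] by rule 3.

[ɡiːɡtoːwmuːz]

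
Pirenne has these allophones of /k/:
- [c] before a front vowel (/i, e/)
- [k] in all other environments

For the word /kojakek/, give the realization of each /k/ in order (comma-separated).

[k], [c], [k]

Occurrence 1 (position 1): no conditioning environment matches → elsewhere allophone [k].
Occurrence 2 (position 5): before a front vowel (/i, e/) → [c].
Occurrence 3 (position 7): no conditioning environment matches → elsewhere allophone [k].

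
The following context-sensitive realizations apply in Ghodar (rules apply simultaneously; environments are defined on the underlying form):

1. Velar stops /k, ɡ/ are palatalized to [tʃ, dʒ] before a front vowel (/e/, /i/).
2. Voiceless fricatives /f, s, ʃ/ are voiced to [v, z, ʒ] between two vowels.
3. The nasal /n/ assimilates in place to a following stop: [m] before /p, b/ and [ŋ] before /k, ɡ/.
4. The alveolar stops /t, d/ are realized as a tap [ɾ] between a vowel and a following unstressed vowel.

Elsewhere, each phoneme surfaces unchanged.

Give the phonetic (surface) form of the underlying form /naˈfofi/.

/n/ (word-initial) fails the environment for rule 3, so it stays [n].
/a/ stays [a].
/f/ meets the environment for rule 2 (between two vowels) → [v].
/o/ (between /f/ and /f/): no rule targets it → [o].
/f/ meets the environment for rule 2 (between two vowels) → [v].
/i/ — not in any rule's target class → [i].

[naˈvovi]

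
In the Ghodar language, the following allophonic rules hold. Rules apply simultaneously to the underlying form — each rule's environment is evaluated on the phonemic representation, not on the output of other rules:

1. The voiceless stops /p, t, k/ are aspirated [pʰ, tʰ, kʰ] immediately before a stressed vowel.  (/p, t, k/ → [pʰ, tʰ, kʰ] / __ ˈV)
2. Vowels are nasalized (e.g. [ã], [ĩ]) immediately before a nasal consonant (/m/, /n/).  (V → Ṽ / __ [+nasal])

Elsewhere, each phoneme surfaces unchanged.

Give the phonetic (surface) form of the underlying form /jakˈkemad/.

/j/ (word-initial) is unaffected → [j].
/a/ (between /j/ and /k/) is in the target of rule 2 but the environment (before a nasal consonant) is not met → [a].
/k/ — between /a/ and /k/; rule 1 does not apply here → [k].
/k/ meets the environment for rule 1 (immediately before a stressed vowel) → [kʰ].
Rule 2 applies to /e/ (between /k/ and /m/: before a nasal consonant) → [ẽ].
/m/ (between /e/ and /a/): no rule targets it → [m].
/a/ — between /m/ and /d/; rule 2 does not apply here → [a].
/d/ — not in any rule's target class → [d].

[jakˈkʰẽmad]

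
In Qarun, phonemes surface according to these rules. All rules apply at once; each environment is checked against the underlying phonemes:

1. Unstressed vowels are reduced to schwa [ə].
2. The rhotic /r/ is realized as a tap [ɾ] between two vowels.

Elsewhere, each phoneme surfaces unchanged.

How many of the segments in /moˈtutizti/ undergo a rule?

3

Segments that undergo a rule: /o/ → [ə] (rule 1); /i/ → [ə] (rule 1); /i/ → [ə] (rule 1).
All other segments surface unchanged.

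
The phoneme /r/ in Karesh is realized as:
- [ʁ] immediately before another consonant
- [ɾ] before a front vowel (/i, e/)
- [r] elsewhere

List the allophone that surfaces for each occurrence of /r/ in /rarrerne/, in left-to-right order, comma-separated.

[r], [ʁ], [ɾ], [ʁ]

Occurrence 1 (position 1): no conditioning environment matches → elsewhere allophone [r].
Occurrence 2 (position 3): immediately before another consonant → [ʁ].
Occurrence 3 (position 4): before a front vowel (/i, e/) → [ɾ].
Occurrence 4 (position 6): immediately before another consonant → [ʁ].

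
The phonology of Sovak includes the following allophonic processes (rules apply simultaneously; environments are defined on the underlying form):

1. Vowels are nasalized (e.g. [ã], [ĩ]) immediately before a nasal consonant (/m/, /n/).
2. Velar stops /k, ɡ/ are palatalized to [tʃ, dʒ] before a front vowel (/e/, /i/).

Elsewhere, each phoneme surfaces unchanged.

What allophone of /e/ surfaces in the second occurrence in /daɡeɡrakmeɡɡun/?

[e]

/e/ (between /m/ and /ɡ/) is in the target of rule 1 but the environment (before a nasal consonant) is not met → [e].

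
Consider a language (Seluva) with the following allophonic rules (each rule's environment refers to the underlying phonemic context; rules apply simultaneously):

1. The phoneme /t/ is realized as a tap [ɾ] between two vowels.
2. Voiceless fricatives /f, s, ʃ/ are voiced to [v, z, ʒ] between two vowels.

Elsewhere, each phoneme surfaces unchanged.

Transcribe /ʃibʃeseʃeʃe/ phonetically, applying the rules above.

[ʃibʃezeʒeʒe]

/ʃ/ (word-initial) fails the environment for rule 2, so it stays [ʃ].
/i/ (between /ʃ/ and /b/) is unaffected → [i].
/b/ (between /i/ and /ʃ/) is unaffected → [b].
/ʃ/ (between /b/ and /e/) fails the environment for rule 2, so it stays [ʃ].
/e/ (between /ʃ/ and /s/): no rule targets it → [e].
Rule 2 applies to /s/ (between /e/ and /e/: between two vowels) → [z].
/e/ stays [e].
/ʃ/ meets the environment for rule 2 (between two vowels) → [ʒ].
/e/ (between /ʃ/ and /ʃ/) is unaffected → [e].
/ʃ/ (between /e/ and /e/): between two vowels, so rule 2 applies → [ʒ].
/e/ (word-final) is unaffected → [e].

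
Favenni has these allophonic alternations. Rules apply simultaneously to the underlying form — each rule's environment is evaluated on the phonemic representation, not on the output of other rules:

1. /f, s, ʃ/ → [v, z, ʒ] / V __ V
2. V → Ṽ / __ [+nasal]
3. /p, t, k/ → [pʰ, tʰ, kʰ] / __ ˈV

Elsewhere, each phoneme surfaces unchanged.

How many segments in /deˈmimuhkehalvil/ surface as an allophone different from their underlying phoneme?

Segments that undergo a rule: /e/ → [ẽ] (rule 2); /i/ → [ĩ] (rule 2).
All other segments surface unchanged.

2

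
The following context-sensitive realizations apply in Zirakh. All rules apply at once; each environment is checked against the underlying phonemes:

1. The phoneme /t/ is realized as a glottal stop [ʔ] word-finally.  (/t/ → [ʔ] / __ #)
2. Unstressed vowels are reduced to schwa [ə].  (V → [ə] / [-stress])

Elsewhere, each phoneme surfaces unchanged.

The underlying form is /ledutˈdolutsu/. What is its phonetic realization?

/l/ (word-initial): no rule targets it → [l].
/e/ (between /l/ and /d/) occurs in an unstressed syllable → [ə] by rule 2.
/d/ (between /e/ and /u/): no rule targets it → [d].
/u/ — between /d/ and /t/, in an unstressed syllable — surfaces as [ə] (rule 2).
/t/ — between /u/ and /d/; rule 1 does not apply here → [t].
/d/ (between /t/ and /o/): no rule targets it → [d].
/o/ — between /d/ and /l/; rule 2 does not apply here → [o].
/l/ (between /o/ and /u/) is unaffected → [l].
/u/ meets the environment for rule 2 (in an unstressed syllable) → [ə].
/t/ (between /u/ and /s/) is in the target of rule 1 but the environment (word-finally) is not met → [t].
/s/ stays [s].
/u/ (word-final): in an unstressed syllable, so rule 2 applies → [ə].

[lədətˈdolətsə]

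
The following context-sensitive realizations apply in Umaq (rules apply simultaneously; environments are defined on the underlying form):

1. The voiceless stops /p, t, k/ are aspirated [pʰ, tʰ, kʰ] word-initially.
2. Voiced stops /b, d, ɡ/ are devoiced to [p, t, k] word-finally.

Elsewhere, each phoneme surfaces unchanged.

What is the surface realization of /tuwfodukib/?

[tʰuwfodukip]

/t/ — word-initial, word-initially — surfaces as [tʰ] (rule 1).
/u/ (between /t/ and /w/) is unaffected → [u].
/w/ (between /u/ and /f/): no rule targets it → [w].
/f/ stays [f].
/o/ (between /f/ and /d/): no rule targets it → [o].
/d/ — between /o/ and /u/; rule 2 does not apply here → [d].
/u/ — not in any rule's target class → [u].
/k/ (between /u/ and /i/) is in the target of rule 1 but the environment (word-initially) is not met → [k].
/i/ — not in any rule's target class → [i].
/b/ (word-final) occurs word-finally → [p] by rule 2.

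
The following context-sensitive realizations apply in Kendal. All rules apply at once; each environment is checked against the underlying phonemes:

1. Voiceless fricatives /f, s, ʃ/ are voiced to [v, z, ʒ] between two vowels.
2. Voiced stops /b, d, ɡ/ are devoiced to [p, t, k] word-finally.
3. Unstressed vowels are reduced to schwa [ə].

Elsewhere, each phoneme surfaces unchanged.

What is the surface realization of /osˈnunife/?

[əsˈnunəvə]

/o/ meets the environment for rule 3 (in an unstressed syllable) → [ə].
/s/ (between /o/ and /n/) is in the target of rule 1 but the environment (between two vowels) is not met → [s].
/n/ (between /s/ and /u/) is unaffected → [n].
/u/ (between /n/ and /n/): rule 3 targets it, but not in an unstressed syllable → unchanged [u].
/n/ — not in any rule's target class → [n].
/i/ meets the environment for rule 3 (in an unstressed syllable) → [ə].
/f/ (between /i/ and /e/) occurs between two vowels → [v] by rule 1.
Rule 3 applies to /e/ (word-final: in an unstressed syllable) → [ə].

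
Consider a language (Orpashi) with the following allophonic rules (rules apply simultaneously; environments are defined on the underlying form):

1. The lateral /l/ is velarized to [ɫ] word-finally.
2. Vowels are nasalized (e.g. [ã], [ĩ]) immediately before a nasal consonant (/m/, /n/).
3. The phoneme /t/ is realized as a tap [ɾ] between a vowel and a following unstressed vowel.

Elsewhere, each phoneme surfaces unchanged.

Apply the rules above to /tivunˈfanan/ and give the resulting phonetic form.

/t/ (word-initial): rule 3 targets it, but not between a vowel and a following unstressed vowel → unchanged [t].
/i/ — between /t/ and /v/; rule 2 does not apply here → [i].
/v/ stays [v].
/u/ meets the environment for rule 2 (before a nasal consonant) → [ũ].
/n/ (between /u/ and /f/): no rule targets it → [n].
/f/ stays [f].
/a/ (between /f/ and /n/): before a nasal consonant, so rule 2 applies → [ã].
/n/ stays [n].
/a/ (between /n/ and /n/) occurs before a nasal consonant → [ã] by rule 2.
/n/ (word-final) is unaffected → [n].

[tivũnˈfãnãn]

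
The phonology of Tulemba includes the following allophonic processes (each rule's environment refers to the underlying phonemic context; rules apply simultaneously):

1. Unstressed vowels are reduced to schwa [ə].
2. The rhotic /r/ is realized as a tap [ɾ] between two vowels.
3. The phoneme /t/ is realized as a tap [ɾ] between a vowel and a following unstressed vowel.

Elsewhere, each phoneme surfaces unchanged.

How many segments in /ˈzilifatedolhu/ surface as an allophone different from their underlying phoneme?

6

Segments that undergo a rule: /i/ → [ə] (rule 1); /a/ → [ə] (rule 1); /t/ → [ɾ] (rule 3); /e/ → [ə] (rule 1); /o/ → [ə] (rule 1); /u/ → [ə] (rule 1).
All other segments surface unchanged.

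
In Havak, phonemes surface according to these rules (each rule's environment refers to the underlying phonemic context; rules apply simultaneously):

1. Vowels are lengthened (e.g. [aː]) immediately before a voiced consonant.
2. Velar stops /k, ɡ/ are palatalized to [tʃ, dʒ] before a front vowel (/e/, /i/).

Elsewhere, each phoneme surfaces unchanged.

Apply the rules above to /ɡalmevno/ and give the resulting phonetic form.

/ɡ/ (word-initial) is in the target of rule 2 but the environment (before a front vowel) is not met → [ɡ].
/a/ — between /ɡ/ and /l/, before a voiced consonant — surfaces as [aː] (rule 1).
/l/ (between /a/ and /m/) is unaffected → [l].
/m/ (between /l/ and /e/): no rule targets it → [m].
/e/ (between /m/ and /v/) occurs before a voiced consonant → [eː] by rule 1.
/v/ — not in any rule's target class → [v].
/n/ — not in any rule's target class → [n].
/o/ — word-final; rule 1 does not apply here → [o].

[ɡaːlmeːvno]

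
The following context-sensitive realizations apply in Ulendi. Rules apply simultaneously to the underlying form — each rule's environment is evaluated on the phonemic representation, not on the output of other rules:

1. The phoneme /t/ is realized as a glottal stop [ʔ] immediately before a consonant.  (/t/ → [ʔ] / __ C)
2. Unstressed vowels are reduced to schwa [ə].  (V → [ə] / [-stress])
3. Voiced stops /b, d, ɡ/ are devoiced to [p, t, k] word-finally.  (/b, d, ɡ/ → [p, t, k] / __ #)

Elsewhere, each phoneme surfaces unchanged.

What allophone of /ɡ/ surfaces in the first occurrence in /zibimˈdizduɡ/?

/ɡ/ (word-final): word-finally, so rule 3 applies → [k].

[k]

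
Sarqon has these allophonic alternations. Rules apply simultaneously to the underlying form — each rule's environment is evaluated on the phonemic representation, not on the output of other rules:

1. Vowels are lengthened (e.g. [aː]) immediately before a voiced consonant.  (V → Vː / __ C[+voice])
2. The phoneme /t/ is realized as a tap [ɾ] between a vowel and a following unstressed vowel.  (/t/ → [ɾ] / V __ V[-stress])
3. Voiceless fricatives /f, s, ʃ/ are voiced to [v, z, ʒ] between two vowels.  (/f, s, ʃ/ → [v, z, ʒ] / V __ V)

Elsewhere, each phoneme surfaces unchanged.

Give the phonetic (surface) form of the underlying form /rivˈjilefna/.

[riːvˈjiːlefna]

/i/ — between /r/ and /v/, before a voiced consonant — surfaces as [iː] (rule 1).
/i/ (between /j/ and /l/): before a voiced consonant, so rule 1 applies → [iː].
/e/ — between /l/ and /f/; rule 1 does not apply here → [e].
/f/ (between /e/ and /n/) fails the environment for rule 3, so it stays [f].
/a/ (word-final) fails the environment for rule 1, so it stays [a].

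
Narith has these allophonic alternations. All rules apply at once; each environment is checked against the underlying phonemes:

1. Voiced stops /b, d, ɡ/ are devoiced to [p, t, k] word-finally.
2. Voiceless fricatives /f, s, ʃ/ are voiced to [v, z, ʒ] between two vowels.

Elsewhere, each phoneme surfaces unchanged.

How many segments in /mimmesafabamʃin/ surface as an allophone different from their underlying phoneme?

2

Segments that undergo a rule: /s/ → [z] (rule 2); /f/ → [v] (rule 2).
All other segments surface unchanged.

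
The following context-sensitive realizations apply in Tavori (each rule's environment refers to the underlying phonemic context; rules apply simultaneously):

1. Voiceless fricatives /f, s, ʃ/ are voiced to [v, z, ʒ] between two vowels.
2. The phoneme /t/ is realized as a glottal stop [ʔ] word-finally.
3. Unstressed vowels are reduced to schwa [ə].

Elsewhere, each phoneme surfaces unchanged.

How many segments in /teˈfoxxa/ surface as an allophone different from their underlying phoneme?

3

Segments that undergo a rule: /e/ → [ə] (rule 3); /f/ → [v] (rule 1); /a/ → [ə] (rule 3).
All other segments surface unchanged.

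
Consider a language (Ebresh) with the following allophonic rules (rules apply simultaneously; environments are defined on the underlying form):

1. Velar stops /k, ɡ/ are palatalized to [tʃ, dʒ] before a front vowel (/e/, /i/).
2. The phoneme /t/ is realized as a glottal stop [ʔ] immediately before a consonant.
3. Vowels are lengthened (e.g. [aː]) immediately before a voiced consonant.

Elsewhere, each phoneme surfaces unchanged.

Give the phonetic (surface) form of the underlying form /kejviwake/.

[tʃeːjviːwatʃe]

Rule 1 applies to /k/ (word-initial: before a front vowel) → [tʃ].
/e/ meets the environment for rule 3 (before a voiced consonant) → [eː].
/i/ — between /v/ and /w/, before a voiced consonant — surfaces as [iː] (rule 3).
/a/ (between /w/ and /k/) is in the target of rule 3 but the environment (before a voiced consonant) is not met → [a].
/k/ meets the environment for rule 1 (before a front vowel) → [tʃ].
/e/ (word-final) fails the environment for rule 3, so it stays [e].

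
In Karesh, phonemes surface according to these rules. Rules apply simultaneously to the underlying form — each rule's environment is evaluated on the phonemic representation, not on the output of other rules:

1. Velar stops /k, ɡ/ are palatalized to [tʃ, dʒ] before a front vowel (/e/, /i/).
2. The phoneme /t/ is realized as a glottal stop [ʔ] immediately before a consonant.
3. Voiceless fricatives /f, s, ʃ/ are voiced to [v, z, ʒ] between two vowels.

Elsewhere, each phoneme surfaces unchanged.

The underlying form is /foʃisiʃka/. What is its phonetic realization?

/f/ (word-initial) is in the target of rule 3 but the environment (between two vowels) is not met → [f].
/o/ (between /f/ and /ʃ/): no rule targets it → [o].
/ʃ/ (between /o/ and /i/): between two vowels, so rule 3 applies → [ʒ].
/i/ (between /ʃ/ and /s/): no rule targets it → [i].
/s/ — between /i/ and /i/, between two vowels — surfaces as [z] (rule 3).
/i/ (between /s/ and /ʃ/) is unaffected → [i].
/ʃ/ (between /i/ and /k/) is in the target of rule 3 but the environment (between two vowels) is not met → [ʃ].
/k/ (between /ʃ/ and /a/) fails the environment for rule 1, so it stays [k].
/a/ (word-final): no rule targets it → [a].

[foʒiziʃka]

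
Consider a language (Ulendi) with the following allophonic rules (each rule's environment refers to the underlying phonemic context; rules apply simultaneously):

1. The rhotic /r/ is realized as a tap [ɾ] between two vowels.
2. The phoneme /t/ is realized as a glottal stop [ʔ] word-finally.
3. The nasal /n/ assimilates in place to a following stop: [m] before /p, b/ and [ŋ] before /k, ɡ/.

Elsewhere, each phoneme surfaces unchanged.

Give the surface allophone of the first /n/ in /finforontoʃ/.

/n/ — between /i/ and /f/; rule 3 does not apply here → [n].

[n]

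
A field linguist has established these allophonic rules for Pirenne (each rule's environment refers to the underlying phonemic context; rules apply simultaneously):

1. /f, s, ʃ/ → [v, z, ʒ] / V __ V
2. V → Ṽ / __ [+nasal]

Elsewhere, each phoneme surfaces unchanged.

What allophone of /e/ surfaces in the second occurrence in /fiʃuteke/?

[e]

/e/ (word-final) is in the target of rule 2 but the environment (before a nasal consonant) is not met → [e].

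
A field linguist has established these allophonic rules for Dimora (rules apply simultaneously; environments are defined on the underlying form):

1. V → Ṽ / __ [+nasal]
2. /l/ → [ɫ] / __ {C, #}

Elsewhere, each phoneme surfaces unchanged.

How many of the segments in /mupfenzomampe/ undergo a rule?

3

Segments that undergo a rule: /e/ → [ẽ] (rule 1); /o/ → [õ] (rule 1); /a/ → [ã] (rule 1).
All other segments surface unchanged.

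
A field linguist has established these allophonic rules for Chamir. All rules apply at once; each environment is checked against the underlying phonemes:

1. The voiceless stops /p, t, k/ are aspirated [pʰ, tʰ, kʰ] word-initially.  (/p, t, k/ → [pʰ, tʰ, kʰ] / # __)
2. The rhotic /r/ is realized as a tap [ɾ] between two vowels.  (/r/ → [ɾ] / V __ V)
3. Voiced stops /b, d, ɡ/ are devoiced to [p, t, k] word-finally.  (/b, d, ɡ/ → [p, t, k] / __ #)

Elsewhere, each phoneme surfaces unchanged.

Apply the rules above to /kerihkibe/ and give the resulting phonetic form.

/k/ (word-initial): word-initially, so rule 1 applies → [kʰ].
/r/ (between /e/ and /i/) occurs between two vowels → [ɾ] by rule 2.
/k/ — between /h/ and /i/; rule 1 does not apply here → [k].
/b/ (between /i/ and /e/) fails the environment for rule 3, so it stays [b].

[kʰeɾihkibe]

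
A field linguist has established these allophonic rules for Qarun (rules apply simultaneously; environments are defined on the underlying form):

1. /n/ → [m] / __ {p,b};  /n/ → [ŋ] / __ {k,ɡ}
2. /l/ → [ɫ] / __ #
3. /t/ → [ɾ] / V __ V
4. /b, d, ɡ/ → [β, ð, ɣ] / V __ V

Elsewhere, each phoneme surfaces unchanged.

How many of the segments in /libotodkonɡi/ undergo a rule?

3

Segments that undergo a rule: /b/ → [β] (rule 4); /t/ → [ɾ] (rule 3); /n/ → [ŋ] (rule 1).
All other segments surface unchanged.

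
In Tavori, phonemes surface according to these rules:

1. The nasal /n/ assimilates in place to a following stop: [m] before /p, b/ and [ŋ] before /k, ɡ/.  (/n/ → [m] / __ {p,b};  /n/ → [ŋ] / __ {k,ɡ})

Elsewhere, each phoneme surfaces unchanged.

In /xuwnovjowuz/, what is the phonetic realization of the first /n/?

/n/ (between /w/ and /o/) is in the target of rule 1 but the environment (before a labial or velar stop) is not met → [n].

[n]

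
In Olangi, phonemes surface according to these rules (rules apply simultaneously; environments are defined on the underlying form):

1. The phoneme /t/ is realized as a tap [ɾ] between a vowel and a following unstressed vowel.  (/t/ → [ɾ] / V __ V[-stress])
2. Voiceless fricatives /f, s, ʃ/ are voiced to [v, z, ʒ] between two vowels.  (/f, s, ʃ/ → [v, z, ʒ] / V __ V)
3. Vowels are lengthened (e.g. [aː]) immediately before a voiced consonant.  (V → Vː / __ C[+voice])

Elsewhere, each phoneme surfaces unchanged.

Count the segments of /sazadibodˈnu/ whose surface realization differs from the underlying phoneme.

4

Segments that undergo a rule: /a/ → [aː] (rule 3); /a/ → [aː] (rule 3); /i/ → [iː] (rule 3); /o/ → [oː] (rule 3).
All other segments surface unchanged.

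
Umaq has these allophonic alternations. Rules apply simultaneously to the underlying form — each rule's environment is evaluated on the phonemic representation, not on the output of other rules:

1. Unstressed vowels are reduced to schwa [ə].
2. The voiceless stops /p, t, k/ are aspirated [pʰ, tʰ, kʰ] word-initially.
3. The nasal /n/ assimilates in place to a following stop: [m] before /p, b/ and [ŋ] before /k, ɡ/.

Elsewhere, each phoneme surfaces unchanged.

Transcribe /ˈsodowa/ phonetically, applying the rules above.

[ˈsodəwə]

/s/ — not in any rule's target class → [s].
/o/ (between /s/ and /d/) fails the environment for rule 1, so it stays [o].
/d/ — not in any rule's target class → [d].
/o/ (between /d/ and /w/): in an unstressed syllable, so rule 1 applies → [ə].
/w/ (between /o/ and /a/) is unaffected → [w].
Rule 1 applies to /a/ (word-final: in an unstressed syllable) → [ə].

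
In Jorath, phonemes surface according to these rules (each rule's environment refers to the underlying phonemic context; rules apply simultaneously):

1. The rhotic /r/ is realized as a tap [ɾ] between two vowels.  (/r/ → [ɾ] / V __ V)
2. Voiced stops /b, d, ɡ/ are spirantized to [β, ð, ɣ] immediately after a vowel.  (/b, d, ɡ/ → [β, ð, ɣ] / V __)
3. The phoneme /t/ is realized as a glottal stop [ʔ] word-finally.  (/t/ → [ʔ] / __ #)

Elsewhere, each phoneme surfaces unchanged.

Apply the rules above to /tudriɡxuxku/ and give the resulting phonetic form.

/t/ — word-initial; rule 3 does not apply here → [t].
/u/ (between /t/ and /d/) is unaffected → [u].
/d/ (between /u/ and /r/): immediately after a vowel, so rule 2 applies → [ð].
/r/ — between /d/ and /i/; rule 1 does not apply here → [r].
/i/ (between /r/ and /ɡ/) is unaffected → [i].
/ɡ/ (between /i/ and /x/): immediately after a vowel, so rule 2 applies → [ɣ].
/x/ stays [x].
/u/ (between /x/ and /x/) is unaffected → [u].
/x/ (between /u/ and /k/): no rule targets it → [x].
/k/ stays [k].
/u/ stays [u].

[tuðriɣxuxku]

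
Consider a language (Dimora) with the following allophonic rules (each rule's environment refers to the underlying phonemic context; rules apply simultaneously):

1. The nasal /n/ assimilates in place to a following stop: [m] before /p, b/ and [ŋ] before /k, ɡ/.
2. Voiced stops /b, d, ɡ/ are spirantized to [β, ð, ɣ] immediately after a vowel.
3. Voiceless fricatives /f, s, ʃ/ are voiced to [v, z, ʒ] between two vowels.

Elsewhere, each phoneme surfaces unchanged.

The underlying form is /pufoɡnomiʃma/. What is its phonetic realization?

[puvoɣnomiʃma]

/p/ (word-initial): no rule targets it → [p].
/u/ stays [u].
/f/ meets the environment for rule 3 (between two vowels) → [v].
/o/ — not in any rule's target class → [o].
/ɡ/ — between /o/ and /n/, immediately after a vowel — surfaces as [ɣ] (rule 2).
/n/ (between /ɡ/ and /o/) fails the environment for rule 1, so it stays [n].
/o/ (between /n/ and /m/): no rule targets it → [o].
/m/ (between /o/ and /i/) is unaffected → [m].
/i/ (between /m/ and /ʃ/): no rule targets it → [i].
/ʃ/ (between /i/ and /m/) is in the target of rule 3 but the environment (between two vowels) is not met → [ʃ].
/m/ (between /ʃ/ and /a/): no rule targets it → [m].
/a/ (word-final) is unaffected → [a].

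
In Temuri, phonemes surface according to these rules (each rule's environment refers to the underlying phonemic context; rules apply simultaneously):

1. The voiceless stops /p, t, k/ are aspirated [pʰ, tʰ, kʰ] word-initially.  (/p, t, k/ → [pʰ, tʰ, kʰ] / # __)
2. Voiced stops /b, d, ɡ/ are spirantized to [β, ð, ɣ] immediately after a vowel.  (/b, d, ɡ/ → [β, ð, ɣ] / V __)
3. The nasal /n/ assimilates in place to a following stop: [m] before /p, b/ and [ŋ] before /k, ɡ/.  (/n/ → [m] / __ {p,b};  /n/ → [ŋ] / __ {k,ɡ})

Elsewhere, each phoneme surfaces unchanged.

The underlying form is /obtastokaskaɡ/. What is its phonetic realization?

[oβtastokaskaɣ]

/o/ (word-initial) is unaffected → [o].
/b/ — between /o/ and /t/, immediately after a vowel — surfaces as [β] (rule 2).
/t/ (between /b/ and /a/) is in the target of rule 1 but the environment (word-initially) is not met → [t].
/a/ (between /t/ and /s/) is unaffected → [a].
/s/ stays [s].
/t/ (between /s/ and /o/) fails the environment for rule 1, so it stays [t].
/o/ — not in any rule's target class → [o].
/k/ (between /o/ and /a/) is in the target of rule 1 but the environment (word-initially) is not met → [k].
/a/ — not in any rule's target class → [a].
/s/ (between /a/ and /k/) is unaffected → [s].
/k/ — between /s/ and /a/; rule 1 does not apply here → [k].
/a/ stays [a].
/ɡ/ (word-final) occurs immediately after a vowel → [ɣ] by rule 2.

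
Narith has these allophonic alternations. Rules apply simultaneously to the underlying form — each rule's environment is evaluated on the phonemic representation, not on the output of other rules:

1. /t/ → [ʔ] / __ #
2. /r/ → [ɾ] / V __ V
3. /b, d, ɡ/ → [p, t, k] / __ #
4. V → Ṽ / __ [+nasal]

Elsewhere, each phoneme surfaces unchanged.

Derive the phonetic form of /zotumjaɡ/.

/z/ (word-initial): no rule targets it → [z].
/o/ (between /z/ and /t/): rule 4 targets it, but not before a nasal consonant → unchanged [o].
/t/ (between /o/ and /u/): rule 1 targets it, but not word-finally → unchanged [t].
/u/ (between /t/ and /m/) occurs before a nasal consonant → [ũ] by rule 4.
/m/ (between /u/ and /j/) is unaffected → [m].
/j/ — not in any rule's target class → [j].
/a/ (between /j/ and /ɡ/) is in the target of rule 4 but the environment (before a nasal consonant) is not met → [a].
/ɡ/ — word-final, word-finally — surfaces as [k] (rule 3).

[zotũmjak]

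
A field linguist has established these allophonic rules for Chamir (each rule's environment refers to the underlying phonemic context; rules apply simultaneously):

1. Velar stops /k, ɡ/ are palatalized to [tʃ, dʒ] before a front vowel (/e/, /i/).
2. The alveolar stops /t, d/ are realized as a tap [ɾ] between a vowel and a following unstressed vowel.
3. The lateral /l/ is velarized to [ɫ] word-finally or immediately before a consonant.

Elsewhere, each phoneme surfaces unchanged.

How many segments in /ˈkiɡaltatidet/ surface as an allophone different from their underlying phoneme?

4

Segments that undergo a rule: /k/ → [tʃ] (rule 1); /l/ → [ɫ] (rule 3); /t/ → [ɾ] (rule 2); /d/ → [ɾ] (rule 2).
All other segments surface unchanged.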